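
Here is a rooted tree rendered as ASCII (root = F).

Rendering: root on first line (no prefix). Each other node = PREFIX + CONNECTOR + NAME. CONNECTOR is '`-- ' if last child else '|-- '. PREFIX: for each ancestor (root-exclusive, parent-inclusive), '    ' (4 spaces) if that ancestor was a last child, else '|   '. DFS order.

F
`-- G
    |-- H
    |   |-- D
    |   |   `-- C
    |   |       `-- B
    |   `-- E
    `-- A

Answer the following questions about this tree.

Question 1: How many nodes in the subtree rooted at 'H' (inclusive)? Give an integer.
Subtree rooted at H contains: B, C, D, E, H
Count = 5

Answer: 5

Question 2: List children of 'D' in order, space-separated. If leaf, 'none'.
Answer: C

Derivation:
Node D's children (from adjacency): C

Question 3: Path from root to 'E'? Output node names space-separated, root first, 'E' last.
Answer: F G H E

Derivation:
Walk down from root: F -> G -> H -> E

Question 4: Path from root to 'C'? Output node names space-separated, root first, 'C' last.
Walk down from root: F -> G -> H -> D -> C

Answer: F G H D C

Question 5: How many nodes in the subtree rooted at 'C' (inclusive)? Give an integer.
Answer: 2

Derivation:
Subtree rooted at C contains: B, C
Count = 2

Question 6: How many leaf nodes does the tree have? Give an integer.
Leaves (nodes with no children): A, B, E

Answer: 3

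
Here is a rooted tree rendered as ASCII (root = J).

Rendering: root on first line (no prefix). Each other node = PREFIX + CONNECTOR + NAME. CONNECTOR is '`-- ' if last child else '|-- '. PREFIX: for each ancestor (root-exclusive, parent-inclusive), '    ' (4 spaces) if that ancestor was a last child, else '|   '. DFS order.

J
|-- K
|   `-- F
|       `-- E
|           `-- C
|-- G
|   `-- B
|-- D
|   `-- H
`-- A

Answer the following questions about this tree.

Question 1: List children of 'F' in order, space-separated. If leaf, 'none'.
Node F's children (from adjacency): E

Answer: E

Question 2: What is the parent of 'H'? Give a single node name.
Scan adjacency: H appears as child of D

Answer: D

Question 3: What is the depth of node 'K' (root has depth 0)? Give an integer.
Path from root to K: J -> K
Depth = number of edges = 1

Answer: 1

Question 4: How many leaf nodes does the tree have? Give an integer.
Answer: 4

Derivation:
Leaves (nodes with no children): A, B, C, H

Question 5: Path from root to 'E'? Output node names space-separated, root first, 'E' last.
Answer: J K F E

Derivation:
Walk down from root: J -> K -> F -> E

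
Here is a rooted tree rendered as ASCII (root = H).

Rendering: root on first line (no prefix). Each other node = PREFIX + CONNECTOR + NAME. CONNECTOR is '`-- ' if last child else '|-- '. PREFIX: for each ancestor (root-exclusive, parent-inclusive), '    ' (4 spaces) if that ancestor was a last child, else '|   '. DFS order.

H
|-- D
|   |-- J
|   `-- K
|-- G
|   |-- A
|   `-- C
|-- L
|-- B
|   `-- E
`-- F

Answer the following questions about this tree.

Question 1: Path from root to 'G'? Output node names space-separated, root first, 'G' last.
Answer: H G

Derivation:
Walk down from root: H -> G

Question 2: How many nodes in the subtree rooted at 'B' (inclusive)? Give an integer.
Answer: 2

Derivation:
Subtree rooted at B contains: B, E
Count = 2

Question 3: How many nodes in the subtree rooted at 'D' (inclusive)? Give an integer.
Answer: 3

Derivation:
Subtree rooted at D contains: D, J, K
Count = 3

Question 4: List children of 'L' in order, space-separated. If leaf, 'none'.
Node L's children (from adjacency): (leaf)

Answer: none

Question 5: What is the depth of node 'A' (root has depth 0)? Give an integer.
Answer: 2

Derivation:
Path from root to A: H -> G -> A
Depth = number of edges = 2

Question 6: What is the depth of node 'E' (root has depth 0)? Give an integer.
Path from root to E: H -> B -> E
Depth = number of edges = 2

Answer: 2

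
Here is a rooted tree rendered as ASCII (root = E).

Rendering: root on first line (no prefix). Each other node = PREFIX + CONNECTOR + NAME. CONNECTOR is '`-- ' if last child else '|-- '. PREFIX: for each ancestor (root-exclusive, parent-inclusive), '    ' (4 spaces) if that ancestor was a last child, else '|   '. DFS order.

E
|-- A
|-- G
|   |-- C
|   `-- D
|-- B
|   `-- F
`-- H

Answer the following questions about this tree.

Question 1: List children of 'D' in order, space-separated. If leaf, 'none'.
Node D's children (from adjacency): (leaf)

Answer: none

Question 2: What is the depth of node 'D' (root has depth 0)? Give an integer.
Path from root to D: E -> G -> D
Depth = number of edges = 2

Answer: 2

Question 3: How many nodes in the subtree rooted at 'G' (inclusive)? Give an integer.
Answer: 3

Derivation:
Subtree rooted at G contains: C, D, G
Count = 3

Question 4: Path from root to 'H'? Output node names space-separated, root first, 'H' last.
Answer: E H

Derivation:
Walk down from root: E -> H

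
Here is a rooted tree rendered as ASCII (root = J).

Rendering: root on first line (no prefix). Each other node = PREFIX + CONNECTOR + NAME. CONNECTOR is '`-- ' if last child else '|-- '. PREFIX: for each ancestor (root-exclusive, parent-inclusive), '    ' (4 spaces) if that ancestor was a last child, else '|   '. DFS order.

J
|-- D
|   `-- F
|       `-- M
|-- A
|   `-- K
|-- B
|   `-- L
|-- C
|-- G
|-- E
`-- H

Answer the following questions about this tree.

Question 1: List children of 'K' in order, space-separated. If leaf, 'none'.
Node K's children (from adjacency): (leaf)

Answer: none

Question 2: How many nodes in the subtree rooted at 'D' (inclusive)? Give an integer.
Subtree rooted at D contains: D, F, M
Count = 3

Answer: 3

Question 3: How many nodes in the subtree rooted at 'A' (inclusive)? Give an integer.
Answer: 2

Derivation:
Subtree rooted at A contains: A, K
Count = 2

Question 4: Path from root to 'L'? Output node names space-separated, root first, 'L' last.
Answer: J B L

Derivation:
Walk down from root: J -> B -> L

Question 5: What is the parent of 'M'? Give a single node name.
Scan adjacency: M appears as child of F

Answer: F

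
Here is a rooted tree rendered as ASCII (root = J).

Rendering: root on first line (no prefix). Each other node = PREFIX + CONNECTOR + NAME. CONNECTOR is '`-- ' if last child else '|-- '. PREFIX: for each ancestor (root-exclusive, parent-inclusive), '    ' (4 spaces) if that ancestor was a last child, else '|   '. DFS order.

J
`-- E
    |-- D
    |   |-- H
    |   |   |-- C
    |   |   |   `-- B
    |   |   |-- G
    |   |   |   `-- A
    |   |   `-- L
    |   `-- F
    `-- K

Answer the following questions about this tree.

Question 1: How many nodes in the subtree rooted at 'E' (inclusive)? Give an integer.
Subtree rooted at E contains: A, B, C, D, E, F, G, H, K, L
Count = 10

Answer: 10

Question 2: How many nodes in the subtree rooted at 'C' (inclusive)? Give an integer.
Subtree rooted at C contains: B, C
Count = 2

Answer: 2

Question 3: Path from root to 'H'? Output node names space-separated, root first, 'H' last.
Answer: J E D H

Derivation:
Walk down from root: J -> E -> D -> H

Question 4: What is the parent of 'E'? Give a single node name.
Answer: J

Derivation:
Scan adjacency: E appears as child of J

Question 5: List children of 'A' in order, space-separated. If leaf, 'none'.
Node A's children (from adjacency): (leaf)

Answer: none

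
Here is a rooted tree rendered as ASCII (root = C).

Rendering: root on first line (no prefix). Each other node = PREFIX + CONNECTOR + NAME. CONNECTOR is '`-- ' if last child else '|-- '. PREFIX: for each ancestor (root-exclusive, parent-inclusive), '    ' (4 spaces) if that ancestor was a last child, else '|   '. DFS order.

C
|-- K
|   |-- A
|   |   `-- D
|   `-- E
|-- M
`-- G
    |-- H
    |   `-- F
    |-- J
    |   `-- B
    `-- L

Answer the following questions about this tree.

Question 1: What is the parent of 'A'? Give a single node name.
Scan adjacency: A appears as child of K

Answer: K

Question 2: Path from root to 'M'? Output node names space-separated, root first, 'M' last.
Answer: C M

Derivation:
Walk down from root: C -> M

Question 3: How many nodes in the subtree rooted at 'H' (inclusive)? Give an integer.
Subtree rooted at H contains: F, H
Count = 2

Answer: 2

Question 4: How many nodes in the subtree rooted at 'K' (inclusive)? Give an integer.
Subtree rooted at K contains: A, D, E, K
Count = 4

Answer: 4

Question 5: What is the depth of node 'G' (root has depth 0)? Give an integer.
Path from root to G: C -> G
Depth = number of edges = 1

Answer: 1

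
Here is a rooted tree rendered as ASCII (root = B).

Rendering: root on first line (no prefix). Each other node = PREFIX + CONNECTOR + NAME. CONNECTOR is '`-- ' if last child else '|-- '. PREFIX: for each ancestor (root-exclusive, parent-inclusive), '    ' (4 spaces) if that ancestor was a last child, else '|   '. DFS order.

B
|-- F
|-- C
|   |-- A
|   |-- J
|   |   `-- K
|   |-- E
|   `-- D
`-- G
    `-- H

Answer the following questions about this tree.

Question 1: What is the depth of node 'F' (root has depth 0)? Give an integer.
Answer: 1

Derivation:
Path from root to F: B -> F
Depth = number of edges = 1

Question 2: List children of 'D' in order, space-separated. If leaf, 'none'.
Answer: none

Derivation:
Node D's children (from adjacency): (leaf)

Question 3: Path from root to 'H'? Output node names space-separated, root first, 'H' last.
Answer: B G H

Derivation:
Walk down from root: B -> G -> H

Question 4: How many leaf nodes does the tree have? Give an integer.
Leaves (nodes with no children): A, D, E, F, H, K

Answer: 6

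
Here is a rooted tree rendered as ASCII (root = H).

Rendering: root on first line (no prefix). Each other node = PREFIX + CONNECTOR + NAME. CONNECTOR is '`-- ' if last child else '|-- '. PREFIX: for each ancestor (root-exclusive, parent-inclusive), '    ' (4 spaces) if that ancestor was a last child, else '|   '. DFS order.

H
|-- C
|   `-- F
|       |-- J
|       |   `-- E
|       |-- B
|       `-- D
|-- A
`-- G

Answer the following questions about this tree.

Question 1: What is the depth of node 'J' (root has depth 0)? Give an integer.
Path from root to J: H -> C -> F -> J
Depth = number of edges = 3

Answer: 3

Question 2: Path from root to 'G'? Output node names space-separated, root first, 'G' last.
Answer: H G

Derivation:
Walk down from root: H -> G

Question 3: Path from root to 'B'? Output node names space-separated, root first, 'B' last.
Answer: H C F B

Derivation:
Walk down from root: H -> C -> F -> B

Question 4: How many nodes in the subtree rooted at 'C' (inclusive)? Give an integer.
Subtree rooted at C contains: B, C, D, E, F, J
Count = 6

Answer: 6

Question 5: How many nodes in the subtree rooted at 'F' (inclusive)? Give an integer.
Subtree rooted at F contains: B, D, E, F, J
Count = 5

Answer: 5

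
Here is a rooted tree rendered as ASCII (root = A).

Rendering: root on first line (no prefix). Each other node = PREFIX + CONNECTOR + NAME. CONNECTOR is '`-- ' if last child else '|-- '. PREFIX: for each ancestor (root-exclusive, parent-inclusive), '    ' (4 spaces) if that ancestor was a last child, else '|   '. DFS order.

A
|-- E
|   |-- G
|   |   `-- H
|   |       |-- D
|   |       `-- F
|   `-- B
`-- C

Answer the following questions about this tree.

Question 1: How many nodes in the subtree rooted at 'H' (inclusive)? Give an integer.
Answer: 3

Derivation:
Subtree rooted at H contains: D, F, H
Count = 3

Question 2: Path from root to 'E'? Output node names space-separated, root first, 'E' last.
Walk down from root: A -> E

Answer: A E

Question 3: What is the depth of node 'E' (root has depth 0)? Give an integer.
Answer: 1

Derivation:
Path from root to E: A -> E
Depth = number of edges = 1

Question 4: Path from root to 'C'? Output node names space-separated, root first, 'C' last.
Walk down from root: A -> C

Answer: A C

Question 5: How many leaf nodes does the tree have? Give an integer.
Leaves (nodes with no children): B, C, D, F

Answer: 4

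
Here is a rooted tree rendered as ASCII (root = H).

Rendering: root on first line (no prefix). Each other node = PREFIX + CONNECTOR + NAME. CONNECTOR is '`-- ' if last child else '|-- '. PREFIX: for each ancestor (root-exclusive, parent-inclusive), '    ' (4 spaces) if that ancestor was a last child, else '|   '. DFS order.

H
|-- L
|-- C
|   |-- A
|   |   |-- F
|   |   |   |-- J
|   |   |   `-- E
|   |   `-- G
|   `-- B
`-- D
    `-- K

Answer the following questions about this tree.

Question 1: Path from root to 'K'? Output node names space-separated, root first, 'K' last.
Answer: H D K

Derivation:
Walk down from root: H -> D -> K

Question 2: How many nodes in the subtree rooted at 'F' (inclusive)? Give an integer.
Answer: 3

Derivation:
Subtree rooted at F contains: E, F, J
Count = 3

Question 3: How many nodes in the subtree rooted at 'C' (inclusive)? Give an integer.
Answer: 7

Derivation:
Subtree rooted at C contains: A, B, C, E, F, G, J
Count = 7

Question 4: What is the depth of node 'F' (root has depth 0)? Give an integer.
Path from root to F: H -> C -> A -> F
Depth = number of edges = 3

Answer: 3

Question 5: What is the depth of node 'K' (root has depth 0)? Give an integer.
Answer: 2

Derivation:
Path from root to K: H -> D -> K
Depth = number of edges = 2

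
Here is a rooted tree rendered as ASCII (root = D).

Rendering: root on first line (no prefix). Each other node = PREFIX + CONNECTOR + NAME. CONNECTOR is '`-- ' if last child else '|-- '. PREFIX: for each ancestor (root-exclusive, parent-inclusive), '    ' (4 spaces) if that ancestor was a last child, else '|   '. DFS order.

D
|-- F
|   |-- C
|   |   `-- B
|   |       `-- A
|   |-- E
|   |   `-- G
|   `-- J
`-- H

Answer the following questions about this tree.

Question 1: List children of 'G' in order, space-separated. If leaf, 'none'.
Node G's children (from adjacency): (leaf)

Answer: none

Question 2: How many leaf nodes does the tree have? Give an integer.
Answer: 4

Derivation:
Leaves (nodes with no children): A, G, H, J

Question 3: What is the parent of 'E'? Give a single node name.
Answer: F

Derivation:
Scan adjacency: E appears as child of F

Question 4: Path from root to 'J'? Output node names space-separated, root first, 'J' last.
Answer: D F J

Derivation:
Walk down from root: D -> F -> J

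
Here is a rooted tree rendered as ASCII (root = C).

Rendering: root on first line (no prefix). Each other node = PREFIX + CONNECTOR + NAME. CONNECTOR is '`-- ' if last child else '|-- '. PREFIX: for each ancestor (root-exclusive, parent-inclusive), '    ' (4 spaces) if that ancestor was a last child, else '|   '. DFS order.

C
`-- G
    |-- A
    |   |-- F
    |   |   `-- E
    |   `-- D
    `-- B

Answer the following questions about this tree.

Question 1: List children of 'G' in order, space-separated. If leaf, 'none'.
Answer: A B

Derivation:
Node G's children (from adjacency): A, B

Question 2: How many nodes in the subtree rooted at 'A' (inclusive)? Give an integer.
Subtree rooted at A contains: A, D, E, F
Count = 4

Answer: 4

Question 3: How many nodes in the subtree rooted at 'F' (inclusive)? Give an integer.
Answer: 2

Derivation:
Subtree rooted at F contains: E, F
Count = 2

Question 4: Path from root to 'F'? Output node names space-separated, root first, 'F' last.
Answer: C G A F

Derivation:
Walk down from root: C -> G -> A -> F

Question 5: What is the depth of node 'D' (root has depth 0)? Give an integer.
Path from root to D: C -> G -> A -> D
Depth = number of edges = 3

Answer: 3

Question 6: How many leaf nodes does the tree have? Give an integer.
Answer: 3

Derivation:
Leaves (nodes with no children): B, D, E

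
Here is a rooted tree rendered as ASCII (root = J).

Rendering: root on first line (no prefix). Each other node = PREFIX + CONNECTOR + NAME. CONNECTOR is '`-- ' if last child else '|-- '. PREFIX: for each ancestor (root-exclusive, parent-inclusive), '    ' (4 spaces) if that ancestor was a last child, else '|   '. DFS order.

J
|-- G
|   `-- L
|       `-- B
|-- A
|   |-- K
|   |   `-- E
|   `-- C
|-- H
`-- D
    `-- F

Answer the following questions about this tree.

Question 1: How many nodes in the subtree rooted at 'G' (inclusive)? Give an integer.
Answer: 3

Derivation:
Subtree rooted at G contains: B, G, L
Count = 3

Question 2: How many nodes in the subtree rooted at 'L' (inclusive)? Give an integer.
Answer: 2

Derivation:
Subtree rooted at L contains: B, L
Count = 2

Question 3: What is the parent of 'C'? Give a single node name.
Answer: A

Derivation:
Scan adjacency: C appears as child of A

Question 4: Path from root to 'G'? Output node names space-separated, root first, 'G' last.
Walk down from root: J -> G

Answer: J G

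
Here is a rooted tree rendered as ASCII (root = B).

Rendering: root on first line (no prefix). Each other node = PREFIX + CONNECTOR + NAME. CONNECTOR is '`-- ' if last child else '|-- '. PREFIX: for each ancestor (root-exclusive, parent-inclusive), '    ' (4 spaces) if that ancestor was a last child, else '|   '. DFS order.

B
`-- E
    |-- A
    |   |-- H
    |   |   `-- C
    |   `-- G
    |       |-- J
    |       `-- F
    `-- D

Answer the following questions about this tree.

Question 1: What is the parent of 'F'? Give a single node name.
Answer: G

Derivation:
Scan adjacency: F appears as child of G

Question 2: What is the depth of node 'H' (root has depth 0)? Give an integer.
Path from root to H: B -> E -> A -> H
Depth = number of edges = 3

Answer: 3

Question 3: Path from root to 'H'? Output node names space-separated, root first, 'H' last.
Walk down from root: B -> E -> A -> H

Answer: B E A H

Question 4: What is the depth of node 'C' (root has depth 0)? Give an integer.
Path from root to C: B -> E -> A -> H -> C
Depth = number of edges = 4

Answer: 4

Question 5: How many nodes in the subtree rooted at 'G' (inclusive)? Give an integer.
Subtree rooted at G contains: F, G, J
Count = 3

Answer: 3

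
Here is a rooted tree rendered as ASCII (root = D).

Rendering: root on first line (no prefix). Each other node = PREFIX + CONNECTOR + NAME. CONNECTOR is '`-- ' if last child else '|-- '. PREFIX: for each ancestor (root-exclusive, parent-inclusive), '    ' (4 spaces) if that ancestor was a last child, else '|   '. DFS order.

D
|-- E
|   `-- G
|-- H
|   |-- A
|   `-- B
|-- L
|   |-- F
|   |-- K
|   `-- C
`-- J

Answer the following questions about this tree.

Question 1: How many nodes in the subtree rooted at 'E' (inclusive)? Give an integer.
Subtree rooted at E contains: E, G
Count = 2

Answer: 2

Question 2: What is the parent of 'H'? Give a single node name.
Scan adjacency: H appears as child of D

Answer: D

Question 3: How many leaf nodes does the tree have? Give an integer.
Leaves (nodes with no children): A, B, C, F, G, J, K

Answer: 7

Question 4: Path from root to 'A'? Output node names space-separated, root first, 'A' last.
Walk down from root: D -> H -> A

Answer: D H A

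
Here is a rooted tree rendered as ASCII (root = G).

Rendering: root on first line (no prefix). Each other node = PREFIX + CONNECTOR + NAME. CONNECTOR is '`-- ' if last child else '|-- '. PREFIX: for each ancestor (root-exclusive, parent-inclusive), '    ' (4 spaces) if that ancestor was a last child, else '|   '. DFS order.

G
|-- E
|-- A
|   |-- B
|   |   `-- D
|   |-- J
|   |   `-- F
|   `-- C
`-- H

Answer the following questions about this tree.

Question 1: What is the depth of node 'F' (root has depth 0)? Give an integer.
Answer: 3

Derivation:
Path from root to F: G -> A -> J -> F
Depth = number of edges = 3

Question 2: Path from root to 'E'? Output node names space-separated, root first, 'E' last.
Answer: G E

Derivation:
Walk down from root: G -> E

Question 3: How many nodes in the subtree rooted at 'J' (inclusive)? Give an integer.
Answer: 2

Derivation:
Subtree rooted at J contains: F, J
Count = 2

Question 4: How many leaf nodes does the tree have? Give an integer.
Answer: 5

Derivation:
Leaves (nodes with no children): C, D, E, F, H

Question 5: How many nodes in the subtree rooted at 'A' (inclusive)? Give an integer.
Subtree rooted at A contains: A, B, C, D, F, J
Count = 6

Answer: 6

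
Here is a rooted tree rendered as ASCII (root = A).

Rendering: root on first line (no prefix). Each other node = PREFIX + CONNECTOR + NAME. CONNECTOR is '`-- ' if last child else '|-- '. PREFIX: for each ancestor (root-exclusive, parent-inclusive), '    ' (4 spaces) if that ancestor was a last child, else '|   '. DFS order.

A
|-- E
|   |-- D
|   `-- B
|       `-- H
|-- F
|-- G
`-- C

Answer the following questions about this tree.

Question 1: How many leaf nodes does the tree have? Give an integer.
Leaves (nodes with no children): C, D, F, G, H

Answer: 5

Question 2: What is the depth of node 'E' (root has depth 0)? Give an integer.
Answer: 1

Derivation:
Path from root to E: A -> E
Depth = number of edges = 1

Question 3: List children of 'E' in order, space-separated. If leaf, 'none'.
Node E's children (from adjacency): D, B

Answer: D B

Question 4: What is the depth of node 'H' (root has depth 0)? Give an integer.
Answer: 3

Derivation:
Path from root to H: A -> E -> B -> H
Depth = number of edges = 3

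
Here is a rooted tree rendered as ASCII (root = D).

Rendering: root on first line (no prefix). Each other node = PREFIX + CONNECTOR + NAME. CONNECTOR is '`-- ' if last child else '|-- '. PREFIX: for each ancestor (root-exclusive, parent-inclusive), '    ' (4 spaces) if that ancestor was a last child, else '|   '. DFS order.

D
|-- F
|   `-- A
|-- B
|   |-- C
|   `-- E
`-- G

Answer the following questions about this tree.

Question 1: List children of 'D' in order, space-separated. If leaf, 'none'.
Node D's children (from adjacency): F, B, G

Answer: F B G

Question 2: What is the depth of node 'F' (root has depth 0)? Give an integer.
Answer: 1

Derivation:
Path from root to F: D -> F
Depth = number of edges = 1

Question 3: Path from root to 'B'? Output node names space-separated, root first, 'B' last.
Walk down from root: D -> B

Answer: D B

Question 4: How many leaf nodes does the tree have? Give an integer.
Leaves (nodes with no children): A, C, E, G

Answer: 4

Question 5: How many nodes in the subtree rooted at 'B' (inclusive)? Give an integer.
Subtree rooted at B contains: B, C, E
Count = 3

Answer: 3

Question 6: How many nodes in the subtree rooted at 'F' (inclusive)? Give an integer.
Subtree rooted at F contains: A, F
Count = 2

Answer: 2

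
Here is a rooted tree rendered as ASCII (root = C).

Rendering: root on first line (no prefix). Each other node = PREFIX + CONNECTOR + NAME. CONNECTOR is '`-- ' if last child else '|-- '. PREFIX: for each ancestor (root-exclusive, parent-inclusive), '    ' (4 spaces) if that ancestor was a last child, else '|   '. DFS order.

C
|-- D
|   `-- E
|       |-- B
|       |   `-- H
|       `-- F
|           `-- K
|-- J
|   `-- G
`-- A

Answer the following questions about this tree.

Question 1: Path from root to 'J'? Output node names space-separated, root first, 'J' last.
Walk down from root: C -> J

Answer: C J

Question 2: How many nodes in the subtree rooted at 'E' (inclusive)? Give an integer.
Subtree rooted at E contains: B, E, F, H, K
Count = 5

Answer: 5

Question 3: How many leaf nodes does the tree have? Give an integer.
Leaves (nodes with no children): A, G, H, K

Answer: 4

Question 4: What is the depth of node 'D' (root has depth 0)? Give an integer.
Path from root to D: C -> D
Depth = number of edges = 1

Answer: 1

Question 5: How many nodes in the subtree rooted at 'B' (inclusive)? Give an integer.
Subtree rooted at B contains: B, H
Count = 2

Answer: 2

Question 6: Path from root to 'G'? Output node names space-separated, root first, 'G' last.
Answer: C J G

Derivation:
Walk down from root: C -> J -> G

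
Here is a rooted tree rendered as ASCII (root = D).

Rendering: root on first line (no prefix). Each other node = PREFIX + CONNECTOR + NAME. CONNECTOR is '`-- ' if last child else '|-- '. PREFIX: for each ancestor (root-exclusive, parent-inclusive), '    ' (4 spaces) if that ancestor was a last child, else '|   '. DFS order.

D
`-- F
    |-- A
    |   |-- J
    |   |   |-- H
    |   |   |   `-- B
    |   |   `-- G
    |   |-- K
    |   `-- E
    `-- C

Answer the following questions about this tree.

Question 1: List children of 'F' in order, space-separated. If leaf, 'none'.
Answer: A C

Derivation:
Node F's children (from adjacency): A, C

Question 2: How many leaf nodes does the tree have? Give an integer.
Leaves (nodes with no children): B, C, E, G, K

Answer: 5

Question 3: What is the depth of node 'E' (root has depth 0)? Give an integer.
Path from root to E: D -> F -> A -> E
Depth = number of edges = 3

Answer: 3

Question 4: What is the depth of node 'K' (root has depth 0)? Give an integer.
Path from root to K: D -> F -> A -> K
Depth = number of edges = 3

Answer: 3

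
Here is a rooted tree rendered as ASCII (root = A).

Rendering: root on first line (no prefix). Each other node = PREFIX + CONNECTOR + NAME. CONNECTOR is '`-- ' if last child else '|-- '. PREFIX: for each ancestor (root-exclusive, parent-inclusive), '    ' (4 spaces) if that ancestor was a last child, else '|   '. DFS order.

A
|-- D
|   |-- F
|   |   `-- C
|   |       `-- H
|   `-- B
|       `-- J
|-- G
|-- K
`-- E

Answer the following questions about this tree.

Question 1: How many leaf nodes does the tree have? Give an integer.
Leaves (nodes with no children): E, G, H, J, K

Answer: 5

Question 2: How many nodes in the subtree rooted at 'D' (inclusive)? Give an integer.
Answer: 6

Derivation:
Subtree rooted at D contains: B, C, D, F, H, J
Count = 6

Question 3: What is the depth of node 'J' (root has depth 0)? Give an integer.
Path from root to J: A -> D -> B -> J
Depth = number of edges = 3

Answer: 3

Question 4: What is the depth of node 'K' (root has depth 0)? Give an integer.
Path from root to K: A -> K
Depth = number of edges = 1

Answer: 1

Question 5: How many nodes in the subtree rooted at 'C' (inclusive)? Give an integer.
Subtree rooted at C contains: C, H
Count = 2

Answer: 2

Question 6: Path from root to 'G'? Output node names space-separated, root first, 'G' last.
Answer: A G

Derivation:
Walk down from root: A -> G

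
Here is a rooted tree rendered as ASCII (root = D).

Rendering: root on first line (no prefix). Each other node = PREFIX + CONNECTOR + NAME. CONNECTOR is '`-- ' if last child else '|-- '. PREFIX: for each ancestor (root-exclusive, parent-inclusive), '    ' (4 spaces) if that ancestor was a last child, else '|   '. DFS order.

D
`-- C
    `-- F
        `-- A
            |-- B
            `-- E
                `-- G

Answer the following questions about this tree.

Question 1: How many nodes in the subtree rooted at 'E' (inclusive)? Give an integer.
Answer: 2

Derivation:
Subtree rooted at E contains: E, G
Count = 2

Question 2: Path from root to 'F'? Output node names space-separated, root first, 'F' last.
Answer: D C F

Derivation:
Walk down from root: D -> C -> F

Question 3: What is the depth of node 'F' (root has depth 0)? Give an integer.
Path from root to F: D -> C -> F
Depth = number of edges = 2

Answer: 2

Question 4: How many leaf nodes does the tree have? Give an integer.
Leaves (nodes with no children): B, G

Answer: 2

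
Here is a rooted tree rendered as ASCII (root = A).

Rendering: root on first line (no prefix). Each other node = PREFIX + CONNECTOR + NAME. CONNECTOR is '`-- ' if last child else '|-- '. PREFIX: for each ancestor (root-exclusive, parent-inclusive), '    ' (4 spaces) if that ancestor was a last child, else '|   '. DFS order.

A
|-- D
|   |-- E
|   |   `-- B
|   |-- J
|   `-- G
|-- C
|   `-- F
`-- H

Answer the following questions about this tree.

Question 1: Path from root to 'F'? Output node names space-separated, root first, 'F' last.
Walk down from root: A -> C -> F

Answer: A C F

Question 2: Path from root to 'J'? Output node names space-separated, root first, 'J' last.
Walk down from root: A -> D -> J

Answer: A D J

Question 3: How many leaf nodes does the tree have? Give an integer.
Answer: 5

Derivation:
Leaves (nodes with no children): B, F, G, H, J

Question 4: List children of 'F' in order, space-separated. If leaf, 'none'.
Node F's children (from adjacency): (leaf)

Answer: none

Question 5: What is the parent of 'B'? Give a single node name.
Scan adjacency: B appears as child of E

Answer: E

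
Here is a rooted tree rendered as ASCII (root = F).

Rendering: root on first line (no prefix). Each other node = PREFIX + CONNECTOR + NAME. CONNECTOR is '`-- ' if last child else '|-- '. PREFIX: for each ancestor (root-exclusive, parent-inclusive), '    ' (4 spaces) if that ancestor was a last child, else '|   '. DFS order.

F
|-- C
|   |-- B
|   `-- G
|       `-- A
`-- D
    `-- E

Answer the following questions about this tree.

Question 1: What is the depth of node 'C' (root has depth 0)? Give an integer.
Answer: 1

Derivation:
Path from root to C: F -> C
Depth = number of edges = 1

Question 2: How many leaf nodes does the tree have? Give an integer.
Answer: 3

Derivation:
Leaves (nodes with no children): A, B, E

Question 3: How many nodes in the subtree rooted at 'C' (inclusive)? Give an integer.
Answer: 4

Derivation:
Subtree rooted at C contains: A, B, C, G
Count = 4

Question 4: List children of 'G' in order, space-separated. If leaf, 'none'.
Node G's children (from adjacency): A

Answer: A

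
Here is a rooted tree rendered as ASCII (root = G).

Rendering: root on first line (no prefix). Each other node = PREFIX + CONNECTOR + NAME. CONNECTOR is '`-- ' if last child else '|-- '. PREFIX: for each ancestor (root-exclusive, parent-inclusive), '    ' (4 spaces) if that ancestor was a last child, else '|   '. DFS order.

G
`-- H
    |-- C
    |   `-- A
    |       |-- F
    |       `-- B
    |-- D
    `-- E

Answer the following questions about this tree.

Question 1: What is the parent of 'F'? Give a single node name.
Scan adjacency: F appears as child of A

Answer: A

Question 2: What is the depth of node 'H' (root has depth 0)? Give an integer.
Path from root to H: G -> H
Depth = number of edges = 1

Answer: 1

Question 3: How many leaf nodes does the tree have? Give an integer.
Leaves (nodes with no children): B, D, E, F

Answer: 4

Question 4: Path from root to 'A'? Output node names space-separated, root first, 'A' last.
Walk down from root: G -> H -> C -> A

Answer: G H C A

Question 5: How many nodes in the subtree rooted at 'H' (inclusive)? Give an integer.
Answer: 7

Derivation:
Subtree rooted at H contains: A, B, C, D, E, F, H
Count = 7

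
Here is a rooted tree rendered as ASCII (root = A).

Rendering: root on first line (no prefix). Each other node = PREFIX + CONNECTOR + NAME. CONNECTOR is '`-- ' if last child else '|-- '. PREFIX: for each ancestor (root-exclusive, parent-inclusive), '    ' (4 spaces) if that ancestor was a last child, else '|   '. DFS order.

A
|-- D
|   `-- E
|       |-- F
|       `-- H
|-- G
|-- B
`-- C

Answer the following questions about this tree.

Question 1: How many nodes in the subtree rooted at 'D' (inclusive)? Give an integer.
Answer: 4

Derivation:
Subtree rooted at D contains: D, E, F, H
Count = 4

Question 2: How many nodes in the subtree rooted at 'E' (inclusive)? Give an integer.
Subtree rooted at E contains: E, F, H
Count = 3

Answer: 3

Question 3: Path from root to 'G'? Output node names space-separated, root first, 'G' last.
Answer: A G

Derivation:
Walk down from root: A -> G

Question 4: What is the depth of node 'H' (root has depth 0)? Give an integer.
Path from root to H: A -> D -> E -> H
Depth = number of edges = 3

Answer: 3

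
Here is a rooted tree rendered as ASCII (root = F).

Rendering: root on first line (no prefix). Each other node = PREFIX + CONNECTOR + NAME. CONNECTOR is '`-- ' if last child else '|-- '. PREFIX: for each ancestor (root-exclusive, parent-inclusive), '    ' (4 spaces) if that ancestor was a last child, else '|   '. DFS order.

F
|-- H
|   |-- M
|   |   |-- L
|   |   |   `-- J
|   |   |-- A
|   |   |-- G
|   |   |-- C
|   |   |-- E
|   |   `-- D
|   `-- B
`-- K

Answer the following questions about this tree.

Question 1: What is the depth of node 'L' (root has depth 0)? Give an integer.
Answer: 3

Derivation:
Path from root to L: F -> H -> M -> L
Depth = number of edges = 3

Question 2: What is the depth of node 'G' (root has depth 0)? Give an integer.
Answer: 3

Derivation:
Path from root to G: F -> H -> M -> G
Depth = number of edges = 3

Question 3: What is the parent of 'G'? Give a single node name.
Answer: M

Derivation:
Scan adjacency: G appears as child of M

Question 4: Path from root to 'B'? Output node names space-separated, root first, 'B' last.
Answer: F H B

Derivation:
Walk down from root: F -> H -> B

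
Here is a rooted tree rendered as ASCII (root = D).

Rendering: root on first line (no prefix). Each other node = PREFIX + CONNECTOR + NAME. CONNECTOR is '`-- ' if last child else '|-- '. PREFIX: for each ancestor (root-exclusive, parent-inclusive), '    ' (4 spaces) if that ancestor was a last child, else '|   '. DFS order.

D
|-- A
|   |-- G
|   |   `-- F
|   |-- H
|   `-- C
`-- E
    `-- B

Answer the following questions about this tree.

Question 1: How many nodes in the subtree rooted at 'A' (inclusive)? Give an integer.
Subtree rooted at A contains: A, C, F, G, H
Count = 5

Answer: 5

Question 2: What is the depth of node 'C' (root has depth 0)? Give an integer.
Answer: 2

Derivation:
Path from root to C: D -> A -> C
Depth = number of edges = 2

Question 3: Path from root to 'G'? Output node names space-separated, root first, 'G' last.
Walk down from root: D -> A -> G

Answer: D A G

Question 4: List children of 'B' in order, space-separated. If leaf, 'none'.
Node B's children (from adjacency): (leaf)

Answer: none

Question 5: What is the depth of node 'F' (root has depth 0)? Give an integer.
Path from root to F: D -> A -> G -> F
Depth = number of edges = 3

Answer: 3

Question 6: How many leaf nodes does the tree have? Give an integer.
Answer: 4

Derivation:
Leaves (nodes with no children): B, C, F, H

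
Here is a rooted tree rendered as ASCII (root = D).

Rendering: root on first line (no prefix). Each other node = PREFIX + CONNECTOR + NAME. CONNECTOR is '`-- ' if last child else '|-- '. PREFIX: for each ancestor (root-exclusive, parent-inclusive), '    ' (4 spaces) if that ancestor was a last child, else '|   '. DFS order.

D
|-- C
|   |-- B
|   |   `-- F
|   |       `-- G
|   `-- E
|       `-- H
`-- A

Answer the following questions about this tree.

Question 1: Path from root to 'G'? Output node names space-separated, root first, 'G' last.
Walk down from root: D -> C -> B -> F -> G

Answer: D C B F G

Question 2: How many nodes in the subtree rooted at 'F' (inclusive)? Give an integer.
Subtree rooted at F contains: F, G
Count = 2

Answer: 2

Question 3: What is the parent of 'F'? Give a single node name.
Answer: B

Derivation:
Scan adjacency: F appears as child of B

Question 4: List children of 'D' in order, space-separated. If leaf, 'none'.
Answer: C A

Derivation:
Node D's children (from adjacency): C, A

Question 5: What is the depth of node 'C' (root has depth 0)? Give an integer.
Answer: 1

Derivation:
Path from root to C: D -> C
Depth = number of edges = 1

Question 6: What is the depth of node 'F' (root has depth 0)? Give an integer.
Path from root to F: D -> C -> B -> F
Depth = number of edges = 3

Answer: 3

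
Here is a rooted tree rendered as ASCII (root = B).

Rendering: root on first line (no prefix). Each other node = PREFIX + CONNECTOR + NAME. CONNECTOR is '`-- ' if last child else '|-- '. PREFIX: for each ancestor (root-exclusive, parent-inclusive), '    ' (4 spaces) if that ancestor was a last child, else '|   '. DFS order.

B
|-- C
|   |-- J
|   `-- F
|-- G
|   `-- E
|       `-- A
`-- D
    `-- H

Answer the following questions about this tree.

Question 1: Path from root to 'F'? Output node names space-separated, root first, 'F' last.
Answer: B C F

Derivation:
Walk down from root: B -> C -> F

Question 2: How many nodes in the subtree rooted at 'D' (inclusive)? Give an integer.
Subtree rooted at D contains: D, H
Count = 2

Answer: 2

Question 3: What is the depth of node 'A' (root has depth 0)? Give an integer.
Path from root to A: B -> G -> E -> A
Depth = number of edges = 3

Answer: 3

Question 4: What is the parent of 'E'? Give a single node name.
Scan adjacency: E appears as child of G

Answer: G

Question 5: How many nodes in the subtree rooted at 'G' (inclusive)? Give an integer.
Subtree rooted at G contains: A, E, G
Count = 3

Answer: 3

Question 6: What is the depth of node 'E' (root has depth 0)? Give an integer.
Path from root to E: B -> G -> E
Depth = number of edges = 2

Answer: 2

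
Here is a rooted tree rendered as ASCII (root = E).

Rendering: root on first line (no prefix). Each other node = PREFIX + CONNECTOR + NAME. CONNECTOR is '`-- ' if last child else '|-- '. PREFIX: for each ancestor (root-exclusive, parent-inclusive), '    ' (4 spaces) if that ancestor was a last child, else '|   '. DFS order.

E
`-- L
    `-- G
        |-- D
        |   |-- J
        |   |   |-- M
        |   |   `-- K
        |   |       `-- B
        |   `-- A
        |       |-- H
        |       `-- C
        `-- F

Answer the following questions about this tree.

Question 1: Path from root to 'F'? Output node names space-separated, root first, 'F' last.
Answer: E L G F

Derivation:
Walk down from root: E -> L -> G -> F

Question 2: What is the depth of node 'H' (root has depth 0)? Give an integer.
Answer: 5

Derivation:
Path from root to H: E -> L -> G -> D -> A -> H
Depth = number of edges = 5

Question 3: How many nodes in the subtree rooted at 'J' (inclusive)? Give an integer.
Answer: 4

Derivation:
Subtree rooted at J contains: B, J, K, M
Count = 4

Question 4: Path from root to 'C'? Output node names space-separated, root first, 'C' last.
Walk down from root: E -> L -> G -> D -> A -> C

Answer: E L G D A C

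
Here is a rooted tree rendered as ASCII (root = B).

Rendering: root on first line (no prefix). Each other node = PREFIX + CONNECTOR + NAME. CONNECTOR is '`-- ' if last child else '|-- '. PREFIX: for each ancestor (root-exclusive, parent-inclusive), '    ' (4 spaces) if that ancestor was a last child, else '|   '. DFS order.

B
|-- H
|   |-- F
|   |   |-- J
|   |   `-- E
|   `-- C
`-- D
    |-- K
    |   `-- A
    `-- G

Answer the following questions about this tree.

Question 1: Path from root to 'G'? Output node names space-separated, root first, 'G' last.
Walk down from root: B -> D -> G

Answer: B D G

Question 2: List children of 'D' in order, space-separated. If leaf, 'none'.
Answer: K G

Derivation:
Node D's children (from adjacency): K, G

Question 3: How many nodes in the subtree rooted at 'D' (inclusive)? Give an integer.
Answer: 4

Derivation:
Subtree rooted at D contains: A, D, G, K
Count = 4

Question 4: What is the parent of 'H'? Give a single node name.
Scan adjacency: H appears as child of B

Answer: B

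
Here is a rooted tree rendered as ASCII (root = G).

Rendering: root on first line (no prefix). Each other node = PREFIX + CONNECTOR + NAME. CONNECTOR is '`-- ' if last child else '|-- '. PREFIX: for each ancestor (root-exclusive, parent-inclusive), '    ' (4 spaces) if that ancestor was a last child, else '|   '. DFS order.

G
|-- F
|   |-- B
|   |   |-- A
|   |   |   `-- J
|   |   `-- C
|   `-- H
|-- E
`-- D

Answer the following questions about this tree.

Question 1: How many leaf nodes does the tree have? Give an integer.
Leaves (nodes with no children): C, D, E, H, J

Answer: 5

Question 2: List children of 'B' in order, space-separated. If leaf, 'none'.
Node B's children (from adjacency): A, C

Answer: A C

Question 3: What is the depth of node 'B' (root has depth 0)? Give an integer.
Path from root to B: G -> F -> B
Depth = number of edges = 2

Answer: 2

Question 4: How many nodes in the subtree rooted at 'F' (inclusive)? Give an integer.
Answer: 6

Derivation:
Subtree rooted at F contains: A, B, C, F, H, J
Count = 6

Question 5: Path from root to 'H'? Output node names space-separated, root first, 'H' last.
Answer: G F H

Derivation:
Walk down from root: G -> F -> H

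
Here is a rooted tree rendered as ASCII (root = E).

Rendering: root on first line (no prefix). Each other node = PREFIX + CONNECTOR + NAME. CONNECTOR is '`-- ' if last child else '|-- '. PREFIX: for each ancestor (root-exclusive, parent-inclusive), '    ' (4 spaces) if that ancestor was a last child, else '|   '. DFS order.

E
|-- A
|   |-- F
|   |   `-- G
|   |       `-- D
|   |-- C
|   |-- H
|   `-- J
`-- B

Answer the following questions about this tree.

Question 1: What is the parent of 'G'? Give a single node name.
Answer: F

Derivation:
Scan adjacency: G appears as child of F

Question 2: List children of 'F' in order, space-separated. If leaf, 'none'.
Node F's children (from adjacency): G

Answer: G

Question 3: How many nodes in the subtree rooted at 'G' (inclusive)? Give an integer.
Answer: 2

Derivation:
Subtree rooted at G contains: D, G
Count = 2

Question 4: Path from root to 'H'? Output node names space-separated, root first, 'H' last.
Answer: E A H

Derivation:
Walk down from root: E -> A -> H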